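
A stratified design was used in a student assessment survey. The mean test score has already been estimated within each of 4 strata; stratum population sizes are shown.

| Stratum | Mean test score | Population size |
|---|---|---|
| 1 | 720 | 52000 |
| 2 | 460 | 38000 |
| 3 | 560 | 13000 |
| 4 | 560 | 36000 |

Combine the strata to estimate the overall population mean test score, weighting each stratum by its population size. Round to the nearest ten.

590

Σ Nₕ·x̄ₕ = 720×52000 + 460×38000 + 560×13000 + 560×36000
  = 37440000 + 17480000 + 7280000 + 20160000 = 82360000
Σ Nₕ = 52000 + 38000 + 13000 + 36000 = 139000
Overall mean = 82360000 / 139000 = 592.51799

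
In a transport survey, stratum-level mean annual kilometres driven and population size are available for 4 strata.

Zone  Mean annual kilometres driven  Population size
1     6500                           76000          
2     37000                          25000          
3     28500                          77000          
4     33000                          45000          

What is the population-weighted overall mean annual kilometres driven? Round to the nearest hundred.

22900

Σ Nₕ·x̄ₕ = 6500×76000 + 37000×25000 + 28500×77000 + 33000×45000
  = 494000000 + 925000000 + 2194500000 + 1485000000 = 5098500000
Σ Nₕ = 76000 + 25000 + 77000 + 45000 = 223000
Overall mean = 5098500000 / 223000 = 22863.229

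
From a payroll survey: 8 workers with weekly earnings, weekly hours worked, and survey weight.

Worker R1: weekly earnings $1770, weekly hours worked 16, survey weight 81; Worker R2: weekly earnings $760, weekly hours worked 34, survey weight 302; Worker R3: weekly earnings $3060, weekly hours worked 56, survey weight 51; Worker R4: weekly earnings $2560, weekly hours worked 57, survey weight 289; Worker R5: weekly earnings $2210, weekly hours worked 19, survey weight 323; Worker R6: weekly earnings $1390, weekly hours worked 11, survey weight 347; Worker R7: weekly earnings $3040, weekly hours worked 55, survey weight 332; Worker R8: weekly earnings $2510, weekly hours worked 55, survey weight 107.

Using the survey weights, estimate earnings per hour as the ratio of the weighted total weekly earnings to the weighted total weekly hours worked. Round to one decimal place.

57.6

Σ wᵢ·y = 1770×81 + 760×302 + 3060×51 + 2560×289 + 2210×323 + 1390×347 + 3040×332 + 2510×107
  = 143370 + 229520 + 156060 + 739840 + 713830 + 482330 + 1009280 + 268570 = 3742800
Σ wᵢ·x = 64992
Ratio = 3742800 / 64992 = 57.588626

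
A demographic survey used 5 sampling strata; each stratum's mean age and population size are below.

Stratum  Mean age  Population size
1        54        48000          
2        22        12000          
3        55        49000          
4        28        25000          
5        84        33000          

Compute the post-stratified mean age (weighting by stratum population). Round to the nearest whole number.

54

Σ Nₕ·x̄ₕ = 54×48000 + 22×12000 + 55×49000 + 28×25000 + 84×33000
  = 2592000 + 264000 + 2695000 + 700000 + 2772000 = 9023000
Σ Nₕ = 48000 + 12000 + 49000 + 25000 + 33000 = 167000
Overall mean = 9023000 / 167000 = 54.02994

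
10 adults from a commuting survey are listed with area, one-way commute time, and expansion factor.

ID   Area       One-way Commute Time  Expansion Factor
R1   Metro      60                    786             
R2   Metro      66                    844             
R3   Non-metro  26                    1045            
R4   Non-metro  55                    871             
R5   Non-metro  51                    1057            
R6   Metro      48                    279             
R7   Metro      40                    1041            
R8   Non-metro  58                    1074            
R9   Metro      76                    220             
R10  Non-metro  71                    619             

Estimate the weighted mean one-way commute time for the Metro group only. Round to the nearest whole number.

Metro rows: R1, R2, R6, R7, R9
Weighted sum = 60×786 + 66×844 + 48×279 + 40×1041 + 76×220
  = 47160 + 55704 + 13392 + 41640 + 16720 = 174616
Sum of weights = 786 + 844 + 279 + 1041 + 220 = 3170
Weighted mean = 174616 / 3170 = 55.083912

55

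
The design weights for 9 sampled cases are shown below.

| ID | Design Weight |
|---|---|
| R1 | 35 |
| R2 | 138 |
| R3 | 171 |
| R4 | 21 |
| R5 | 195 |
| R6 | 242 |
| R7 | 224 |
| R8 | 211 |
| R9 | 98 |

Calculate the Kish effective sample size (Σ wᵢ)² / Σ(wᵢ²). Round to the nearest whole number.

Σ wᵢ = 35 + 138 + 171 + 21 + 195 + 242 + 224 + 211 + 98 = 1335
Σ wᵢ² = 1225 + 19044 + 29241 + 441 + 38025 + 58564 + 50176 + 44521 + 9604 = 250841
n_eff = 1335² / 250841 = 1782225 / 250841 = 7.1049988

7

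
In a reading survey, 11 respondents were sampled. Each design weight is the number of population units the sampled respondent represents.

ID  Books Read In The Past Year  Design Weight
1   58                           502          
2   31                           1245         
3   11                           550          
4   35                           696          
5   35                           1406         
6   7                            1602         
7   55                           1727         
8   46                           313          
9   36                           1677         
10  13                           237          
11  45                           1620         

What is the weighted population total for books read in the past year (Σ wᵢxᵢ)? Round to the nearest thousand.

Weighted total = 58×502 + 31×1245 + 11×550 + 35×696 + 35×1406 + 7×1602 + 55×1727 + 46×313 + 36×1677 + 13×237 + 45×1620
  = 29116 + 38595 + 6050 + 24360 + 49210 + 11214 + 94985 + 14398 + 60372 + 3081 + 72900 = 404281

404000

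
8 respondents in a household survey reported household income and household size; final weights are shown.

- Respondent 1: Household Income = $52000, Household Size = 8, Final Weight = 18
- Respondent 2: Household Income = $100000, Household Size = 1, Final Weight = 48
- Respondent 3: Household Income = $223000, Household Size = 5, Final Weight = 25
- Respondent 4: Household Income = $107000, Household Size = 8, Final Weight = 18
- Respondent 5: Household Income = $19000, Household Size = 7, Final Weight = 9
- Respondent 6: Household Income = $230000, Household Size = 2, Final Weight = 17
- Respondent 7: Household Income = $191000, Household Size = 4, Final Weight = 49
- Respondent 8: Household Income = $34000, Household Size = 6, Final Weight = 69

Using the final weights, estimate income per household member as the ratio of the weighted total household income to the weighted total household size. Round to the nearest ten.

24850

Σ wᵢ·y = 52000×18 + 100000×48 + 223000×25 + 107000×18 + 19000×9 + 230000×17 + 191000×49 + 34000×69
  = 936000 + 4800000 + 5575000 + 1926000 + 171000 + 3910000 + 9359000 + 2346000 = 29023000
Σ wᵢ·x = 8×18 + 1×48 + 5×25 + 8×18 + 7×9 + 2×17 + 4×49 + 6×69
  = 144 + 48 + 125 + 144 + 63 + 34 + 196 + 414 = 1168
Ratio = 29023000 / 1168 = 24848.459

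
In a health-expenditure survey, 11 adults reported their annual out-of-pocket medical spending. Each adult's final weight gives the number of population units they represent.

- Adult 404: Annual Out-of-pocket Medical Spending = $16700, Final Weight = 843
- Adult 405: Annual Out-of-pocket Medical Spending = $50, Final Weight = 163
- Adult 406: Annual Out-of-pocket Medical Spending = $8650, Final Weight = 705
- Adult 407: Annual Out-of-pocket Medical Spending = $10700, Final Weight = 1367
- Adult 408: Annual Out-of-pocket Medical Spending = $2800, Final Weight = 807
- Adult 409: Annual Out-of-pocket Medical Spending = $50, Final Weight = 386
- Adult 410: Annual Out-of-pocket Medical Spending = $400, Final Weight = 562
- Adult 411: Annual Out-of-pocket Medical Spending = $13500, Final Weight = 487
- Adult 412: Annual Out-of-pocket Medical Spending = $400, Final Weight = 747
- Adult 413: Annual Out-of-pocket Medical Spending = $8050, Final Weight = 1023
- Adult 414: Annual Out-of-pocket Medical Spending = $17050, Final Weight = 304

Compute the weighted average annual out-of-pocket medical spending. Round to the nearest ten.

7790

Weighted sum = 16700×843 + 50×163 + 8650×705 + 10700×1367 + 2800×807 + 50×386 + 400×562 + 13500×487 + 400×747 + 8050×1023 + 17050×304
  = 14078100 + 8150 + 6098250 + 14626900 + 2259600 + 19300 + 224800 + 6574500 + 298800 + 8235150 + 5183200 = 57606750
Sum of weights = 843 + 163 + 705 + 1367 + 807 + 386 + 562 + 487 + 747 + 1023 + 304 = 7394
Weighted mean = 57606750 / 7394 = 7791.013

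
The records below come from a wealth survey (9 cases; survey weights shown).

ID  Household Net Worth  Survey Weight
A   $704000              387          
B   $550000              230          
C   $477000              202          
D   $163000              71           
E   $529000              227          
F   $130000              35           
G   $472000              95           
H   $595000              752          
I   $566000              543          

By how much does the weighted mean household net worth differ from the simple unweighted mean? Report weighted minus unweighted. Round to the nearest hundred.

97900

Unweighted sum = 704000 + 550000 + 477000 + 163000 + 529000 + 130000 + 472000 + 595000 + 566000 = 4186000
Unweighted mean = 4186000 / 9 = 465111.11
Weighted sum = 704000×387 + 550000×230 + 477000×202 + 163000×71 + 529000×227 + 130000×35 + 472000×95 + 595000×752 + 566000×543
  = 272448000 + 126500000 + 96354000 + 11573000 + 120083000 + 4550000 + 44840000 + 447440000 + 307338000 = 1431126000
Sum of weights = 2542
Weighted mean = 1431126000 / 2542 = 562992.13
Difference (weighted minus unweighted) = 97881.021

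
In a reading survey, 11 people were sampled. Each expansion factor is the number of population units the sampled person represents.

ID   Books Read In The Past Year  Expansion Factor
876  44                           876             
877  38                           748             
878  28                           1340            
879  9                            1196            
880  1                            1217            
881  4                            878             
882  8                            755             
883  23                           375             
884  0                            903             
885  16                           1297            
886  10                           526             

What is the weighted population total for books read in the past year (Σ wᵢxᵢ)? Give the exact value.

160658

Weighted total = 44×876 + 38×748 + 28×1340 + 9×1196 + 1×1217 + 4×878 + 8×755 + 23×375 + 0×903 + 16×1297 + 10×526
  = 160658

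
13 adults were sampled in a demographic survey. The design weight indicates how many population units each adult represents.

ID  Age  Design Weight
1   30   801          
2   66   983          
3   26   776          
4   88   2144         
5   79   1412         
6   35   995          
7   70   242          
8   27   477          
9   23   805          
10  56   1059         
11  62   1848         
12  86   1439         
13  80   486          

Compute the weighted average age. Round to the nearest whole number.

Weighted sum = 828977
Sum of weights = 13467
Weighted mean = 828977 / 13467 = 61.556174

62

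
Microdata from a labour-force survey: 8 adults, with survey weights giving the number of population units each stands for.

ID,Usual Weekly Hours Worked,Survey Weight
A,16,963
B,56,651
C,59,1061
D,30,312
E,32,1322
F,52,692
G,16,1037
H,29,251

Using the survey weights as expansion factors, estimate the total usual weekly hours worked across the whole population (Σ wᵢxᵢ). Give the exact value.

225982

Weighted total = 16×963 + 56×651 + 59×1061 + 30×312 + 32×1322 + 52×692 + 16×1037 + 29×251
  = 15408 + 36456 + 62599 + 9360 + 42304 + 35984 + 16592 + 7279 = 225982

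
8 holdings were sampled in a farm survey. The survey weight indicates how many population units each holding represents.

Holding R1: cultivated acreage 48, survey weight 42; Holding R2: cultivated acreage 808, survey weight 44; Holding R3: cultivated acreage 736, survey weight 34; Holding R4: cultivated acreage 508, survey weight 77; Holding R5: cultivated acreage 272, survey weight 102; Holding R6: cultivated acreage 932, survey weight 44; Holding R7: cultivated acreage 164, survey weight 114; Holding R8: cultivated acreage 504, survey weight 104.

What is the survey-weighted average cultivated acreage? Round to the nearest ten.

Weighted sum = 48×42 + 808×44 + 736×34 + 508×77 + 272×102 + 932×44 + 164×114 + 504×104
  = 2016 + 35552 + 25024 + 39116 + 27744 + 41008 + 18696 + 52416 = 241572
Sum of weights = 561
Weighted mean = 241572 / 561 = 430.60963

430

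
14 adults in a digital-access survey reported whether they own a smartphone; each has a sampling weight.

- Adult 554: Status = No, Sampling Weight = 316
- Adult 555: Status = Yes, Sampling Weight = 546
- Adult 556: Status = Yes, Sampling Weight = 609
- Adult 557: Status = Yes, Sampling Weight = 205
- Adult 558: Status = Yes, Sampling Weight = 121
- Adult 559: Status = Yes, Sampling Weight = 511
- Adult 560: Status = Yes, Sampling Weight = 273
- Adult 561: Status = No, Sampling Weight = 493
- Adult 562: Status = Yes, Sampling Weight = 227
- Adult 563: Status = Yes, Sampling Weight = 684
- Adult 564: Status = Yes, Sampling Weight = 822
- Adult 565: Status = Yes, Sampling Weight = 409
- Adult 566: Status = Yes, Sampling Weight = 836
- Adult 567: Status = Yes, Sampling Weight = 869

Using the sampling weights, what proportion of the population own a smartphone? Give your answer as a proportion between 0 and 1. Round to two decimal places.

Sum of weights for 'Yes' = 546 + 609 + 205 + 121 + 511 + 273 + 227 + 684 + 822 + 409 + 836 + 869 = 6112
Total weight = 6921
Weighted proportion = 6112 / 6921 = 0.88310938

0.88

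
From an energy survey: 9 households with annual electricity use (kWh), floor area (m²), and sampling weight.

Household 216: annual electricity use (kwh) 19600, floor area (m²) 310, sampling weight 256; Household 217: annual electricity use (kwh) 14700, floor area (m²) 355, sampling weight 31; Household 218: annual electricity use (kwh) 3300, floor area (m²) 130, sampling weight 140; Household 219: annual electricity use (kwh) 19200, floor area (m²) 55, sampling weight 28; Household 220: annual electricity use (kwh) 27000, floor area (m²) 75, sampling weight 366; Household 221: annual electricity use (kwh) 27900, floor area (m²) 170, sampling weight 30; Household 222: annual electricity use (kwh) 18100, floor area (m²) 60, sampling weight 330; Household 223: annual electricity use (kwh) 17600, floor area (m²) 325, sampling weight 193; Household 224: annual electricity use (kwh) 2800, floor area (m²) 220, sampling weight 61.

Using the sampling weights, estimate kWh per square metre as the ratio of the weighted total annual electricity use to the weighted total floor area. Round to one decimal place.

112.0

Σ wᵢ·y = 19600×256 + 14700×31 + 3300×140 + 19200×28 + 27000×366 + 27900×30 + 18100×330 + 17600×193 + 2800×61
  = 5017600 + 455700 + 462000 + 537600 + 9882000 + 837000 + 5973000 + 3396800 + 170800 = 26732500
Σ wᵢ·x = 238600
Ratio = 26732500 / 238600 = 112.03898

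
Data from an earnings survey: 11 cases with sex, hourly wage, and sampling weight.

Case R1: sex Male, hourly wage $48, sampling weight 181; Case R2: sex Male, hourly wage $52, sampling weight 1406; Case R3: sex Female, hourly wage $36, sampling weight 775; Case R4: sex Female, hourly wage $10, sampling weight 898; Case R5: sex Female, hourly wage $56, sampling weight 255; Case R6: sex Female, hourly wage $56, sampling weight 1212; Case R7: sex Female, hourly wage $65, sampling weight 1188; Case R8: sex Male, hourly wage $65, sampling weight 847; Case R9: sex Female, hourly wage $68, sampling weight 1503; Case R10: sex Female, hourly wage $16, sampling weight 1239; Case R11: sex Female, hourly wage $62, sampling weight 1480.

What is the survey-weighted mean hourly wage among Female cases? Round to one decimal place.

Female rows: R3, R4, R5, R6, R7, R9, R10, R11
Weighted sum = 36×775 + 10×898 + 56×255 + 56×1212 + 65×1188 + 68×1503 + 16×1239 + 62×1480
  = 27900 + 8980 + 14280 + 67872 + 77220 + 102204 + 19824 + 91760 = 410040
Sum of weights = 775 + 898 + 255 + 1212 + 1188 + 1503 + 1239 + 1480 = 8550
Weighted mean = 410040 / 8550 = 47.957895

48.0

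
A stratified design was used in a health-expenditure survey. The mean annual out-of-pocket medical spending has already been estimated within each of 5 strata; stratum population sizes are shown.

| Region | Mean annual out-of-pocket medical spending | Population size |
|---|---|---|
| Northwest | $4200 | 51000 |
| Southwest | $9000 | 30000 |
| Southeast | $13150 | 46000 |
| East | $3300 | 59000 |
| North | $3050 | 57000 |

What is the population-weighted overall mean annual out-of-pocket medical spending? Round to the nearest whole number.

5999

Σ Nₕ·x̄ₕ = 1457650000
Σ Nₕ = 243000
Overall mean = 1457650000 / 243000 = 5998.5597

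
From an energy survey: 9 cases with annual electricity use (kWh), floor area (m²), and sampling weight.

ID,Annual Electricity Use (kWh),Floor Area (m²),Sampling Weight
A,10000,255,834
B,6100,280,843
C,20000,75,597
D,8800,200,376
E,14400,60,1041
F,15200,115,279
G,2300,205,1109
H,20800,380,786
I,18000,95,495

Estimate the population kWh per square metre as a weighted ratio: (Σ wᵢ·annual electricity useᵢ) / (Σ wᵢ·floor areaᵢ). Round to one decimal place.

Σ wᵢ·y = 75771800
Σ wᵢ·x = 1236280
Ratio = 75771800 / 1236280 = 61.290161

61.3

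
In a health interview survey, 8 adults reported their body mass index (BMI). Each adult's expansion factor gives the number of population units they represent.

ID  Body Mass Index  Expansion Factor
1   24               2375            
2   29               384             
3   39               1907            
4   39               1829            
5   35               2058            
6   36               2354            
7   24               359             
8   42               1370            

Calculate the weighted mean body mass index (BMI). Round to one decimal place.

34.6

Weighted sum = 436770
Sum of weights = 12636
Weighted mean = 436770 / 12636 = 34.565527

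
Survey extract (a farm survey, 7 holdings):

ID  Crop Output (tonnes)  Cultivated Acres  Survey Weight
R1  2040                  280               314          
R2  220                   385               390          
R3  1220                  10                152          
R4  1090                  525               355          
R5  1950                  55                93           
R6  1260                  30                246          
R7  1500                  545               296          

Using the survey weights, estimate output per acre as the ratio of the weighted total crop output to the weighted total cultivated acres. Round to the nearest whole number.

4

Σ wᵢ·y = 2040×314 + 220×390 + 1220×152 + 1090×355 + 1950×93 + 1260×246 + 1500×296
  = 640560 + 85800 + 185440 + 386950 + 181350 + 309960 + 444000 = 2234060
Σ wᵢ·x = 280×314 + 385×390 + 10×152 + 525×355 + 55×93 + 30×246 + 545×296
  = 87920 + 150150 + 1520 + 186375 + 5115 + 7380 + 161320 = 599780
Ratio = 2234060 / 599780 = 3.7247991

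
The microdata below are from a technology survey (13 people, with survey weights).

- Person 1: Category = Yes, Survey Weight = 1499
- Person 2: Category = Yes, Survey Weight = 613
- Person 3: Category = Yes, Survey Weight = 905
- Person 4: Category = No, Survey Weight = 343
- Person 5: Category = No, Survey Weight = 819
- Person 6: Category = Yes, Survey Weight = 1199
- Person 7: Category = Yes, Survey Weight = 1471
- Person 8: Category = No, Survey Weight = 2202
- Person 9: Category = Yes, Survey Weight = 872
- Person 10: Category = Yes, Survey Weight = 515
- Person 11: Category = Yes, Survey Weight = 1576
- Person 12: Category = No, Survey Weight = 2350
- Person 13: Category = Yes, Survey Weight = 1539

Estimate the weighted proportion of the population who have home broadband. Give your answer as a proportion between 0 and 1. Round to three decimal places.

Sum of weights for 'Yes' = 1499 + 613 + 905 + 1199 + 1471 + 872 + 515 + 1576 + 1539 = 10189
Total weight = 15903
Weighted proportion = 10189 / 15903 = 0.64069672

0.641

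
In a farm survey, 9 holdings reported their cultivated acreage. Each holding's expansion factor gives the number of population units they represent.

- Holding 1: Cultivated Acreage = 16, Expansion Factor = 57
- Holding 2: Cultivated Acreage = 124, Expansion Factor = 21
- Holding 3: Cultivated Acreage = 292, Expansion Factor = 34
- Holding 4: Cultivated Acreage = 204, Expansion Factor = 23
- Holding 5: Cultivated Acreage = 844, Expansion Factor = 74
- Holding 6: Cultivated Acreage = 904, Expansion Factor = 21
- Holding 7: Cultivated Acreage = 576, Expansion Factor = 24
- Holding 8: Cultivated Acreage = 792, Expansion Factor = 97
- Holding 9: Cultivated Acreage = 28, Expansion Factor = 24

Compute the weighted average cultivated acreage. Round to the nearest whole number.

Weighted sum = 16×57 + 124×21 + 292×34 + 204×23 + 844×74 + 904×21 + 576×24 + 792×97 + 28×24
  = 912 + 2604 + 9928 + 4692 + 62456 + 18984 + 13824 + 76824 + 672 = 190896
Sum of weights = 57 + 21 + 34 + 23 + 74 + 21 + 24 + 97 + 24 = 375
Weighted mean = 190896 / 375 = 509.056

509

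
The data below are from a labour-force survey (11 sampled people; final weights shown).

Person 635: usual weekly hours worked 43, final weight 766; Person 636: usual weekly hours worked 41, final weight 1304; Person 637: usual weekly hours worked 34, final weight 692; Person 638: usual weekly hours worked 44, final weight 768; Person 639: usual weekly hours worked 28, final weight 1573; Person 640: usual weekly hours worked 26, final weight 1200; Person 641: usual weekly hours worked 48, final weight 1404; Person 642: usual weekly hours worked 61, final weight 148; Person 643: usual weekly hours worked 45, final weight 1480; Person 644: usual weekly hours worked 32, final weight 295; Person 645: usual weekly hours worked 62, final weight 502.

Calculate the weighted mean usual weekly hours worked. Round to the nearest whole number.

40

Weighted sum = 43×766 + 41×1304 + 34×692 + 44×768 + 28×1573 + 26×1200 + 48×1404 + 61×148 + 45×1480 + 32×295 + 62×502
  = 32938 + 53464 + 23528 + 33792 + 44044 + 31200 + 67392 + 9028 + 66600 + 9440 + 31124 = 402550
Sum of weights = 766 + 1304 + 692 + 768 + 1573 + 1200 + 1404 + 148 + 1480 + 295 + 502 = 10132
Weighted mean = 402550 / 10132 = 39.730557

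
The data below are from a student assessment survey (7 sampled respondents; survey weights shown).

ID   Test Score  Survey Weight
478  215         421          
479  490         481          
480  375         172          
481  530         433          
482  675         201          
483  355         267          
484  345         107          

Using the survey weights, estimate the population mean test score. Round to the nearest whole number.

426

Weighted sum = 215×421 + 490×481 + 375×172 + 530×433 + 675×201 + 355×267 + 345×107
  = 887570
Sum of weights = 421 + 481 + 172 + 433 + 201 + 267 + 107 = 2082
Weighted mean = 887570 / 2082 = 426.30644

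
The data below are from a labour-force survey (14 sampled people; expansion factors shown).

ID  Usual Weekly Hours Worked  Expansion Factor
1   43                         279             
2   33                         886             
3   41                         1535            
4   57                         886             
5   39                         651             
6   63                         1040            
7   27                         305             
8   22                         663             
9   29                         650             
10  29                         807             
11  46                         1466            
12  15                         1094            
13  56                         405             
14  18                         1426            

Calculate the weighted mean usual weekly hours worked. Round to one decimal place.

36.6

Weighted sum = 442849
Sum of weights = 12093
Weighted mean = 442849 / 12093 = 36.620276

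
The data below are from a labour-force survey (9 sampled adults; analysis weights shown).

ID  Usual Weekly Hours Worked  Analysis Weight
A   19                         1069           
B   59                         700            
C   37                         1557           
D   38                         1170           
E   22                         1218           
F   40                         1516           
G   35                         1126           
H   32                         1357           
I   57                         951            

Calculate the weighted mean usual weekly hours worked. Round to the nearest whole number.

Weighted sum = 19×1069 + 59×700 + 37×1557 + 38×1170 + 22×1218 + 40×1516 + 35×1126 + 32×1357 + 57×951
  = 20311 + 41300 + 57609 + 44460 + 26796 + 60640 + 39410 + 43424 + 54207 = 388157
Sum of weights = 1069 + 700 + 1557 + 1170 + 1218 + 1516 + 1126 + 1357 + 951 = 10664
Weighted mean = 388157 / 10664 = 36.398818

36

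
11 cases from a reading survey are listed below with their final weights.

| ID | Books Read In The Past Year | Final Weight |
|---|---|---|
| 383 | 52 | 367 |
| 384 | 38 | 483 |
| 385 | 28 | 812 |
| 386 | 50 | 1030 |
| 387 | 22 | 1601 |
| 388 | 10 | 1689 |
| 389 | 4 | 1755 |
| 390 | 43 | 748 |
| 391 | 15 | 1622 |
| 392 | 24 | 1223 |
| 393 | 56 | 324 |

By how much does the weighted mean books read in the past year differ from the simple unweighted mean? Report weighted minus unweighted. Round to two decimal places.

-7.51

Unweighted sum = 342
Unweighted mean = 342 / 11 = 31.090909
Weighted sum = 274796
Sum of weights = 367 + 483 + 812 + 1030 + 1601 + 1689 + 1755 + 748 + 1622 + 1223 + 324 = 11654
Weighted mean = 274796 / 11654 = 23.579544
Difference (weighted minus unweighted) = -7.5113656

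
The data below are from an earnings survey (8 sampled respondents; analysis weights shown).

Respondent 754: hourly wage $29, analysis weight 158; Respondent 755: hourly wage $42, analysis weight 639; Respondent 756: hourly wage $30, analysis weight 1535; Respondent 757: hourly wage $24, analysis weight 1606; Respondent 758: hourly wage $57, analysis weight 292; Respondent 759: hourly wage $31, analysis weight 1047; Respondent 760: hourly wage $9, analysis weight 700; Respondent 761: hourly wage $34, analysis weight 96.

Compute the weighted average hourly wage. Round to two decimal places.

28.76

Weighted sum = 29×158 + 42×639 + 30×1535 + 24×1606 + 57×292 + 31×1047 + 9×700 + 34×96
  = 4582 + 26838 + 46050 + 38544 + 16644 + 32457 + 6300 + 3264 = 174679
Sum of weights = 158 + 639 + 1535 + 1606 + 292 + 1047 + 700 + 96 = 6073
Weighted mean = 174679 / 6073 = 28.763214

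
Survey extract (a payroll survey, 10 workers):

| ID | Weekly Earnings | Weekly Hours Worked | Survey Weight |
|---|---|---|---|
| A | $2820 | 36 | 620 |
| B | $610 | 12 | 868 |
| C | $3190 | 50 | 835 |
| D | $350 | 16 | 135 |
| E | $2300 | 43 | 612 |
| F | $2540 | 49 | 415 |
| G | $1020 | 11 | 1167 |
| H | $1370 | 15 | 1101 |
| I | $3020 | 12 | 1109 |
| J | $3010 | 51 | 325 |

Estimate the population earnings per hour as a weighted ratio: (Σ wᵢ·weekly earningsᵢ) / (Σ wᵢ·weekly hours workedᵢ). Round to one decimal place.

79.3

Σ wᵢ·y = 2820×620 + 610×868 + 3190×835 + 350×135 + 2300×612 + 2540×415 + 1020×1167 + 1370×1101 + 3020×1109 + 3010×325
  = 1748400 + 529480 + 2663650 + 47250 + 1407600 + 1054100 + 1190340 + 1508370 + 3349180 + 978250 = 14476620
Σ wᵢ·x = 36×620 + 12×868 + 50×835 + 16×135 + 43×612 + 49×415 + 11×1167 + 15×1101 + 12×1109 + 51×325
  = 22320 + 10416 + 41750 + 2160 + 26316 + 20335 + 12837 + 16515 + 13308 + 16575 = 182532
Ratio = 14476620 / 182532 = 79.310039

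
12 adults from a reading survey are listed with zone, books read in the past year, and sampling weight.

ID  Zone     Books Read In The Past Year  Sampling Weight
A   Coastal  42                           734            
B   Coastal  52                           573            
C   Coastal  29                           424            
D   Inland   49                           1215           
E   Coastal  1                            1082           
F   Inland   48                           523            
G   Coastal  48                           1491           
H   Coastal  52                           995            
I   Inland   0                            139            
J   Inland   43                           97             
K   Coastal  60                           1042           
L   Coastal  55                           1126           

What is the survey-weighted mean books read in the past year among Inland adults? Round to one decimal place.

Inland rows: D, F, I, J
Weighted sum = 49×1215 + 48×523 + 0×139 + 43×97
  = 59535 + 25104 + 0 + 4171 = 88810
Sum of weights = 1215 + 523 + 139 + 97 = 1974
Weighted mean = 88810 / 1974 = 44.989868

45.0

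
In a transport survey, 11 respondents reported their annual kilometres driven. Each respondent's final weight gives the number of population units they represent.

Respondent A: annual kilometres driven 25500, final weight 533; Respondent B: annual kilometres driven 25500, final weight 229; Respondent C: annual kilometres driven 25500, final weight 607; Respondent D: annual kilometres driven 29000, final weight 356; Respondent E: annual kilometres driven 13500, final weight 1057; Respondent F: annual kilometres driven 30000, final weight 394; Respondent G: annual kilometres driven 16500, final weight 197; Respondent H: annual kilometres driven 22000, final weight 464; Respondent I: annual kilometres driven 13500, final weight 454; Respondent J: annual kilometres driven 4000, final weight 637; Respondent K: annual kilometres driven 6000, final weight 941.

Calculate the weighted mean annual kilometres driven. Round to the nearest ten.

16890

Weighted sum = 25500×533 + 25500×229 + 25500×607 + 29000×356 + 13500×1057 + 30000×394 + 16500×197 + 22000×464 + 13500×454 + 4000×637 + 6000×941
  = 13591500 + 5839500 + 15478500 + 10324000 + 14269500 + 11820000 + 3250500 + 10208000 + 6129000 + 2548000 + 5646000 = 99104500
Sum of weights = 533 + 229 + 607 + 356 + 1057 + 394 + 197 + 464 + 454 + 637 + 941 = 5869
Weighted mean = 99104500 / 5869 = 16886.096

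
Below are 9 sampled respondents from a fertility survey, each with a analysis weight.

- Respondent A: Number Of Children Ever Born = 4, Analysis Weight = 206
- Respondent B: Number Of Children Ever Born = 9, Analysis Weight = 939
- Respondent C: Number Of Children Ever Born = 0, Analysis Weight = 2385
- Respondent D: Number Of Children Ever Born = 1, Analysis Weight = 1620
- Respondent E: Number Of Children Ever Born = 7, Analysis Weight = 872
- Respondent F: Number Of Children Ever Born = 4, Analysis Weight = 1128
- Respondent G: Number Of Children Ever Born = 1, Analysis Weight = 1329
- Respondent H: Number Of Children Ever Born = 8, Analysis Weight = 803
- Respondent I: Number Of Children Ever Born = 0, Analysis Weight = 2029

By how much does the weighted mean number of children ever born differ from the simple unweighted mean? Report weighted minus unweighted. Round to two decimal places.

Unweighted sum = 4 + 9 + 0 + 1 + 7 + 4 + 1 + 8 + 0 = 34
Unweighted mean = 34 / 9 = 3.7777778
Weighted sum = 29264
Sum of weights = 206 + 939 + 2385 + 1620 + 872 + 1128 + 1329 + 803 + 2029 = 11311
Weighted mean = 29264 / 11311 = 2.587216
Difference (weighted minus unweighted) = -1.1905618

-1.19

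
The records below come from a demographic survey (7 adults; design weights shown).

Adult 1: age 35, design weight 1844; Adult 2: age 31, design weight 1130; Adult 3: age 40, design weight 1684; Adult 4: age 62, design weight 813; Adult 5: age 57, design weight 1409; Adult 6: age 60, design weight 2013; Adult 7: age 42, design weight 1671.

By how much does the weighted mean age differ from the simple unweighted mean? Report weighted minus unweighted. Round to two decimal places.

Unweighted sum = 35 + 31 + 40 + 62 + 57 + 60 + 42 = 327
Unweighted mean = 327 / 7 = 46.714286
Weighted sum = 35×1844 + 31×1130 + 40×1684 + 62×813 + 57×1409 + 60×2013 + 42×1671
  = 64540 + 35030 + 67360 + 50406 + 80313 + 120780 + 70182 = 488611
Sum of weights = 1844 + 1130 + 1684 + 813 + 1409 + 2013 + 1671 = 10564
Weighted mean = 488611 / 10564 = 46.252461
Difference (weighted minus unweighted) = -0.46182453

-0.46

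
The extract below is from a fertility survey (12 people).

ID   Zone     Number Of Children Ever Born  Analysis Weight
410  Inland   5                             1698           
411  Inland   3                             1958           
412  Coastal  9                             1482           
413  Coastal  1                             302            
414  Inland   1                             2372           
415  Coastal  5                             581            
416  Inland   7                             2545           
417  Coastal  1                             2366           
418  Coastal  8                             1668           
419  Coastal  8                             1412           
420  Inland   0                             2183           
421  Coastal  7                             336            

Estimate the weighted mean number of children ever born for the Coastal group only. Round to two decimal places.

Coastal rows: 412, 413, 415, 417, 418, 419, 421
Weighted sum = 9×1482 + 1×302 + 5×581 + 1×2366 + 8×1668 + 8×1412 + 7×336
  = 45903
Sum of weights = 1482 + 302 + 581 + 2366 + 1668 + 1412 + 336 = 8147
Weighted mean = 45903 / 8147 = 5.6343439

5.63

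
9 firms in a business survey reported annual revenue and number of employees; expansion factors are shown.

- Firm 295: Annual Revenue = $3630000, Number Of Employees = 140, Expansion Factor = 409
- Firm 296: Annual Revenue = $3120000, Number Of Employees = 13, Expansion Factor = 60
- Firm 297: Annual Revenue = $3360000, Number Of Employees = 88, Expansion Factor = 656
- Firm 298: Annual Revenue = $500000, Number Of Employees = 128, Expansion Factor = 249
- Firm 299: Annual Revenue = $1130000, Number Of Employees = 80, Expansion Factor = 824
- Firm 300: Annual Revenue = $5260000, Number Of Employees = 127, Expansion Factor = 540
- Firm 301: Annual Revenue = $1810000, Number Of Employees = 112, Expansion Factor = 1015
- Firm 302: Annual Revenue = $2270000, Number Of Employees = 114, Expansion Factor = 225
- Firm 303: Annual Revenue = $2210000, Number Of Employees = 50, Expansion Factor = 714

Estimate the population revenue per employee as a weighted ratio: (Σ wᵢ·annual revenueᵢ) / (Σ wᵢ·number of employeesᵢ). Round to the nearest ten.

Σ wᵢ·y = 11697890000
Σ wᵢ·x = 140×409 + 13×60 + 88×656 + 128×249 + 80×824 + 127×540 + 112×1015 + 114×225 + 50×714
  = 457170
Ratio = 11697890000 / 457170 = 25587.615

25590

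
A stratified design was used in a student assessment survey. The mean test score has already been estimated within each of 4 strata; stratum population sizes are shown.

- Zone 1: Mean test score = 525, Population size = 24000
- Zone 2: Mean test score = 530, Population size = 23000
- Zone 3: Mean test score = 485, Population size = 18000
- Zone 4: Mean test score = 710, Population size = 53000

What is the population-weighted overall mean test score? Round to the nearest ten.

Σ Nₕ·x̄ₕ = 525×24000 + 530×23000 + 485×18000 + 710×53000
  = 12600000 + 12190000 + 8730000 + 37630000 = 71150000
Σ Nₕ = 24000 + 23000 + 18000 + 53000 = 118000
Overall mean = 71150000 / 118000 = 602.9661

600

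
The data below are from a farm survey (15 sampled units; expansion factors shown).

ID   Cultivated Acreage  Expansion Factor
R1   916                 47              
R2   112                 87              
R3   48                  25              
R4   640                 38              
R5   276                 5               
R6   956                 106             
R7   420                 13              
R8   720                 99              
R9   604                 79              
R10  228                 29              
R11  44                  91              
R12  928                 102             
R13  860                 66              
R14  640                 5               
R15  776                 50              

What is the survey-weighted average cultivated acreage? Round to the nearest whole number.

Weighted sum = 509520
Sum of weights = 842
Weighted mean = 509520 / 842 = 605.13064

605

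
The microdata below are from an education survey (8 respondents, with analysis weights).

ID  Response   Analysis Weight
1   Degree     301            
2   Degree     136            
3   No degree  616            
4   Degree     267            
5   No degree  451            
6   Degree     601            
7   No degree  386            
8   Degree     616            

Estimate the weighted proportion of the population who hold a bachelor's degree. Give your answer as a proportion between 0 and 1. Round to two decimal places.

0.57

Sum of weights for 'Degree' = 301 + 136 + 267 + 601 + 616 = 1921
Total weight = 301 + 136 + 616 + 267 + 451 + 601 + 386 + 616 = 3374
Weighted proportion = 1921 / 3374 = 0.56935388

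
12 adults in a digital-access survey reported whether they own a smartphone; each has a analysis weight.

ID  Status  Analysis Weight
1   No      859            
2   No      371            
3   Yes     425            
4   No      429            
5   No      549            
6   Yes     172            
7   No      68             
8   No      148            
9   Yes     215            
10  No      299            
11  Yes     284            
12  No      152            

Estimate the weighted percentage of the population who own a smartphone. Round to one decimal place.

Sum of weights for 'Yes' = 425 + 172 + 215 + 284 = 1096
Total weight = 859 + 371 + 425 + 429 + 549 + 172 + 68 + 148 + 215 + 299 + 284 + 152 = 3971
Weighted proportion = 1096 / 3971 = 0.27600101 → 27.600101%

27.6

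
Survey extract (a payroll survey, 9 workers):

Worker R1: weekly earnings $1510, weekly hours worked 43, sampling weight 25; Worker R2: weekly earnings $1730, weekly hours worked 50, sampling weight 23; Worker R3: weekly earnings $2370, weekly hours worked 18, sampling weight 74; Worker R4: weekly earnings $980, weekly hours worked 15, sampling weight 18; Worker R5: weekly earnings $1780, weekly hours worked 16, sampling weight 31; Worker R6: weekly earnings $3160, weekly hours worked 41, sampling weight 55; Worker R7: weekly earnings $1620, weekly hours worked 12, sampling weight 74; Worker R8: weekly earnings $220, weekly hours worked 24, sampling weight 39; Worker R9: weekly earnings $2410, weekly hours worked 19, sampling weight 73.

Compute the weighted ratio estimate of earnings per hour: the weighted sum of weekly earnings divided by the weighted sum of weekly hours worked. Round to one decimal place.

Σ wᵢ·y = 1510×25 + 1730×23 + 2370×74 + 980×18 + 1780×31 + 3160×55 + 1620×74 + 220×39 + 2410×73
  = 37750 + 39790 + 175380 + 17640 + 55180 + 173800 + 119880 + 8580 + 175930 = 803930
Σ wᵢ·x = 43×25 + 50×23 + 18×74 + 15×18 + 16×31 + 41×55 + 12×74 + 24×39 + 19×73
  = 1075 + 1150 + 1332 + 270 + 496 + 2255 + 888 + 936 + 1387 = 9789
Ratio = 803930 / 9789 = 82.125856

82.1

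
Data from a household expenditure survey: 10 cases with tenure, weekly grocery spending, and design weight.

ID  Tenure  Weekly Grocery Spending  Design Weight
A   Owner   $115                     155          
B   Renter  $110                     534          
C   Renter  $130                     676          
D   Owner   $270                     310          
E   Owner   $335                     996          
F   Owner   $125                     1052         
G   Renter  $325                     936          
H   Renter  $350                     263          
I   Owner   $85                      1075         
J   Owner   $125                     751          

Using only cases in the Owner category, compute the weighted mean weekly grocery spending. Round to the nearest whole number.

Owner rows: A, D, E, F, I, J
Weighted sum = 115×155 + 270×310 + 335×996 + 125×1052 + 85×1075 + 125×751
  = 17825 + 83700 + 333660 + 131500 + 91375 + 93875 = 751935
Sum of weights = 155 + 310 + 996 + 1052 + 1075 + 751 = 4339
Weighted mean = 751935 / 4339 = 173.29684

173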